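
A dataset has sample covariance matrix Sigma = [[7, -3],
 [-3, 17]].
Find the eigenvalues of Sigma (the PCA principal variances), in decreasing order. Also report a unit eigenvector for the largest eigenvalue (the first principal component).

Step 1 — characteristic polynomial of 2×2 Sigma:
  det(Sigma - λI) = λ² - trace · λ + det = 0.
  trace = 7 + 17 = 24, det = 7·17 - (-3)² = 110.
Step 2 — discriminant:
  Δ = trace² - 4·det = 576 - 440 = 136.
Step 3 — eigenvalues:
  λ = (trace ± √Δ)/2 = (24 ± 11.6619)/2,
  λ_1 = 17.831,  λ_2 = 6.169.

Step 4 — unit eigenvector for λ_1: solve (Sigma - λ_1 I)v = 0. First row:
  (7 - 17.831)·v_x + (-3)·v_y = 0, i.e. (-10.831)·v_x + (-3)·v_y = 0,
  so v ∝ (b, λ_1 - a) = (-3, 10.831); multiply by -1 so the first entry is positive: u = (3, -10.831).
  ||u|| = √((3)² + (-10.831)²) = √(126.3095) ≈ 11.2388,
  v_1 = u/||u|| ≈ (0.2669, -0.9637) (||v_1|| = 1).

λ_1 = 17.831,  λ_2 = 6.169;  v_1 ≈ (0.2669, -0.9637)


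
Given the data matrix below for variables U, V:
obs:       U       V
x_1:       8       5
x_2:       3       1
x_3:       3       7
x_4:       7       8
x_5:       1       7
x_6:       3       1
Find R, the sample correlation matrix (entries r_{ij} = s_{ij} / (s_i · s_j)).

Step 1 — column means:
  mean(U) = (8 + 3 + 3 + 7 + 1 + 3) / 6 = 25/6 = 4.1667
  mean(V) = (5 + 1 + 7 + 8 + 7 + 1) / 6 = 29/6 = 4.8333

Step 2 — sample variances and covariances s[i,j] = (1/(n-1)) · Σ_k (x_{k,i} - mean_i) · (x_{k,j} - mean_j), with n-1 = 5:
  s[U,U] = ((3.8333)·(3.8333) + (-1.1667)·(-1.1667) + (-1.1667)·(-1.1667) + (2.8333)·(2.8333) + (-3.1667)·(-3.1667) + (-1.1667)·(-1.1667)) / 5 = 36.8333/5 = 7.3667
  s[U,V] = ((3.8333)·(0.1667) + (-1.1667)·(-3.8333) + (-1.1667)·(2.1667) + (2.8333)·(3.1667) + (-3.1667)·(2.1667) + (-1.1667)·(-3.8333)) / 5 = 9.1667/5 = 1.8333
  s[V,V] = ((0.1667)·(0.1667) + (-3.8333)·(-3.8333) + (2.1667)·(2.1667) + (3.1667)·(3.1667) + (2.1667)·(2.1667) + (-3.8333)·(-3.8333)) / 5 = 48.8333/5 = 9.7667
  Sample standard deviations s_i = √(s[i,i]):
  s(U) = √(7.3667) = 2.7142
  s(V) = √(9.7667) = 3.1252

Step 3 — r_{ij} = s_{ij} / (s_i · s_j):
  r[U,U] = 1 (diagonal).
  r[U,V] = 1.8333 / (2.7142 · 3.1252) = 1.8333 / 8.4822 = 0.2161
  r[V,V] = 1 (diagonal).

R is symmetric with unit diagonal. Assembling:

R = [[1, 0.2161],
 [0.2161, 1]]


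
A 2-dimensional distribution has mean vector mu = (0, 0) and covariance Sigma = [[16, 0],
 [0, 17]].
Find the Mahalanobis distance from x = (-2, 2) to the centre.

Step 1 — centre the observation: (x - mu) = (-2, 2).

Step 2 — invert Sigma. det(Sigma) = 16·17 - (0)² = 272.
  Sigma^{-1} = (1/det) · [[d, -b], [-b, a]] = [[0.0625, 0],
 [0, 0.0588]].

Step 3 — form the quadratic (x - mu)^T · Sigma^{-1} · (x - mu):
  Sigma^{-1} · (x - mu) = (-0.125, 0.1176).
  (x - mu)^T · [Sigma^{-1} · (x - mu)] = (-2)·(-0.125) + (2)·(0.1176) = 0.4853.

Step 4 — take square root: d = √(0.4853) ≈ 0.6966.

d(x, mu) = √(0.4853) ≈ 0.6966


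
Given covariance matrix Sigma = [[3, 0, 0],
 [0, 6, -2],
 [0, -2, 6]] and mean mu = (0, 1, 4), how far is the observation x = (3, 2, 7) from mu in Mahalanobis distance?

Step 1 — centre the observation: (x - mu) = (3, 1, 3).

Step 2 — invert Sigma (cofactor / det for 3×3, or solve directly):
  Sigma^{-1} = [[0.3333, 0, 0],
 [0, 0.1875, 0.0625],
 [0, 0.0625, 0.1875]].

Step 3 — form the quadratic (x - mu)^T · Sigma^{-1} · (x - mu):
  Sigma^{-1} · (x - mu) = (1, 0.375, 0.625).
  (x - mu)^T · [Sigma^{-1} · (x - mu)] = (3)·(1) + (1)·(0.375) + (3)·(0.625) = 5.25.

Step 4 — take square root: d = √(5.25) ≈ 2.2913.

d(x, mu) = √(5.25) ≈ 2.2913


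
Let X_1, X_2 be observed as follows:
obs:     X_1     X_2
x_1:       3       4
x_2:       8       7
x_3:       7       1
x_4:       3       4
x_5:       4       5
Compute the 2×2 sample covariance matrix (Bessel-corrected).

Step 1 — column means:
  mean(X_1) = (3 + 8 + 7 + 3 + 4) / 5 = 25/5 = 5
  mean(X_2) = (4 + 7 + 1 + 4 + 5) / 5 = 21/5 = 4.2

Step 2 — sample covariance S[i,j] = (1/(n-1)) · Σ_k (x_{k,i} - mean_i) · (x_{k,j} - mean_j), with n-1 = 4.
  S[X_1,X_1] = ((-2)·(-2) + (3)·(3) + (2)·(2) + (-2)·(-2) + (-1)·(-1)) / 4 = 22/4 = 5.5
  S[X_1,X_2] = ((-2)·(-0.2) + (3)·(2.8) + (2)·(-3.2) + (-2)·(-0.2) + (-1)·(0.8)) / 4 = 2/4 = 0.5
  S[X_2,X_2] = ((-0.2)·(-0.2) + (2.8)·(2.8) + (-3.2)·(-3.2) + (-0.2)·(-0.2) + (0.8)·(0.8)) / 4 = 18.8/4 = 4.7

S is symmetric (S[j,i] = S[i,j]). Assembling:

S = [[5.5, 0.5],
 [0.5, 4.7]]


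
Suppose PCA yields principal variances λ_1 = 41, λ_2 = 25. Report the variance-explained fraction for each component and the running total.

Step 1 — total variance = trace(Sigma) = Σ λ_i = 41 + 25 = 66.

Step 2 — fraction explained by component i = λ_i / Σ λ:
  PC1: 41/66 = 0.6212
  PC2: 25/66 = 0.3788

Step 3 — cumulative fraction after k components = (λ_1 + ... + λ_k) / Σ λ:
  k = 1: 41/66 = 0.6212
  k = 2: (41 + 25)/66 = 66/66 = 1

Summary (fraction, with percent):

explained: PC1 0.6212 (62.12%), PC2 0.3788 (37.88%);  cumulative: 0.6212, 1


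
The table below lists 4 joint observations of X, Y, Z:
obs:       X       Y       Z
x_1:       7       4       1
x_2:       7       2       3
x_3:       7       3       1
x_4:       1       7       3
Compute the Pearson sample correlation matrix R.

Step 1 — column means:
  mean(X) = (7 + 7 + 7 + 1) / 4 = 22/4 = 5.5
  mean(Y) = (4 + 2 + 3 + 7) / 4 = 16/4 = 4
  mean(Z) = (1 + 3 + 1 + 3) / 4 = 8/4 = 2

Step 2 — sample variances and covariances s[i,j] = (1/(n-1)) · Σ_k (x_{k,i} - mean_i) · (x_{k,j} - mean_j), with n-1 = 3:
  s[X,X] = ((1.5)·(1.5) + (1.5)·(1.5) + (1.5)·(1.5) + (-4.5)·(-4.5)) / 3 = 27/3 = 9
  s[X,Y] = ((1.5)·(0) + (1.5)·(-2) + (1.5)·(-1) + (-4.5)·(3)) / 3 = -18/3 = -6
  s[X,Z] = ((1.5)·(-1) + (1.5)·(1) + (1.5)·(-1) + (-4.5)·(1)) / 3 = -6/3 = -2
  s[Y,Y] = ((0)·(0) + (-2)·(-2) + (-1)·(-1) + (3)·(3)) / 3 = 14/3 = 4.6667
  s[Y,Z] = ((0)·(-1) + (-2)·(1) + (-1)·(-1) + (3)·(1)) / 3 = 2/3 = 0.6667
  s[Z,Z] = ((-1)·(-1) + (1)·(1) + (-1)·(-1) + (1)·(1)) / 3 = 4/3 = 1.3333
  Sample standard deviations s_i = √(s[i,i]):
  s(X) = √(9) = 3
  s(Y) = √(4.6667) = 2.1602
  s(Z) = √(1.3333) = 1.1547

Step 3 — r_{ij} = s_{ij} / (s_i · s_j):
  r[X,X] = 1 (diagonal).
  r[X,Y] = -6 / (3 · 2.1602) = -6 / 6.4807 = -0.9258
  r[X,Z] = -2 / (3 · 1.1547) = -2 / 3.4641 = -0.5774
  r[Y,Y] = 1 (diagonal).
  r[Y,Z] = 0.6667 / (2.1602 · 1.1547) = 0.6667 / 2.4944 = 0.2673
  r[Z,Z] = 1 (diagonal).

R is symmetric with unit diagonal. Assembling:

R = [[1, -0.9258, -0.5774],
 [-0.9258, 1, 0.2673],
 [-0.5774, 0.2673, 1]]


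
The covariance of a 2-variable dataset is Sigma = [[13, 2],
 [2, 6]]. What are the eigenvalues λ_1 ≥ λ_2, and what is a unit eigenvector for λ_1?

Step 1 — characteristic polynomial of 2×2 Sigma:
  det(Sigma - λI) = λ² - trace · λ + det = 0.
  trace = 13 + 6 = 19, det = 13·6 - (2)² = 74.
Step 2 — discriminant:
  Δ = trace² - 4·det = 361 - 296 = 65.
Step 3 — eigenvalues:
  λ = (trace ± √Δ)/2 = (19 ± 8.0623)/2,
  λ_1 = 13.5311,  λ_2 = 5.4689.

Step 4 — unit eigenvector for λ_1: solve (Sigma - λ_1 I)v = 0. First row:
  (13 - 13.5311)·v_x + (2)·v_y = 0, i.e. (-0.5311)·v_x + (2)·v_y = 0,
  so v ∝ (b, λ_1 - a) = (2, 0.5311) = u.
  ||u|| = √((2)² + (0.5311)²) = √(4.2821) ≈ 2.0693,
  v_1 = u/||u|| ≈ (0.9665, 0.2567) (||v_1|| = 1).

λ_1 = 13.5311,  λ_2 = 5.4689;  v_1 ≈ (0.9665, 0.2567)


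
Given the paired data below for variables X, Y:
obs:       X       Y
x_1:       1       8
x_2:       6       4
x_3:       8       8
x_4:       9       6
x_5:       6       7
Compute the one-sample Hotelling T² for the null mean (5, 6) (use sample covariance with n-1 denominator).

Step 1 — sample mean vector:
  mean(X) = (1 + 6 + 8 + 9 + 6) / 5 = 30/5 = 6
  mean(Y) = (8 + 4 + 8 + 6 + 7) / 5 = 33/5 = 6.6
  x̄ = (6, 6.6),  deviation x̄ - mu_0 = (6, 6.6) - (5, 6) = (1, 0.6).

Step 2 — sample covariance matrix, S[i,j] = (1/(n-1)) · Σ_k (x_{k,i} - mean_i) · (x_{k,j} - mean_j), divisor n-1 = 4:
  S[X,X] = ((-5)·(-5) + (0)·(0) + (2)·(2) + (3)·(3) + (0)·(0)) / 4 = 38/4 = 9.5
  S[X,Y] = ((-5)·(1.4) + (0)·(-2.6) + (2)·(1.4) + (3)·(-0.6) + (0)·(0.4)) / 4 = -6/4 = -1.5
  S[Y,Y] = ((1.4)·(1.4) + (-2.6)·(-2.6) + (1.4)·(1.4) + (-0.6)·(-0.6) + (0.4)·(0.4)) / 4 = 11.2/4 = 2.8
  S = [[9.5, -1.5],
 [-1.5, 2.8]].

Step 3 — invert S. det(S) = 9.5·2.8 - (-1.5)² = 24.35.
  S^{-1} = (1/det) · [[d, -b], [-b, a]] = [[0.115, 0.0616],
 [0.0616, 0.3901]].

Step 4 — quadratic form (x̄ - mu_0)^T · S^{-1} · (x̄ - mu_0):
  S^{-1} · (x̄ - mu_0) = (0.152, 0.2957),
  (x̄ - mu_0)^T · [...] = (1)·(0.152) + (0.6)·(0.2957) = 0.3294.

Step 5 — scale by n: T² = 5 · 0.3294 = 1.6468.

T² ≈ 1.6468


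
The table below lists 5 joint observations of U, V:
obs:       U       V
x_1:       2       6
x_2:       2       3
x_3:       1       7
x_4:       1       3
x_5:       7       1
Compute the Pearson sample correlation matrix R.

Step 1 — column means:
  mean(U) = (2 + 2 + 1 + 1 + 7) / 5 = 13/5 = 2.6
  mean(V) = (6 + 3 + 7 + 3 + 1) / 5 = 20/5 = 4

Step 2 — sample variances and covariances s[i,j] = (1/(n-1)) · Σ_k (x_{k,i} - mean_i) · (x_{k,j} - mean_j), with n-1 = 4:
  s[U,U] = ((-0.6)·(-0.6) + (-0.6)·(-0.6) + (-1.6)·(-1.6) + (-1.6)·(-1.6) + (4.4)·(4.4)) / 4 = 25.2/4 = 6.3
  s[U,V] = ((-0.6)·(2) + (-0.6)·(-1) + (-1.6)·(3) + (-1.6)·(-1) + (4.4)·(-3)) / 4 = -17/4 = -4.25
  s[V,V] = ((2)·(2) + (-1)·(-1) + (3)·(3) + (-1)·(-1) + (-3)·(-3)) / 4 = 24/4 = 6
  Sample standard deviations s_i = √(s[i,i]):
  s(U) = √(6.3) = 2.51
  s(V) = √(6) = 2.4495

Step 3 — r_{ij} = s_{ij} / (s_i · s_j):
  r[U,U] = 1 (diagonal).
  r[U,V] = -4.25 / (2.51 · 2.4495) = -4.25 / 6.1482 = -0.6913
  r[V,V] = 1 (diagonal).

R is symmetric with unit diagonal. Assembling:

R = [[1, -0.6913],
 [-0.6913, 1]]


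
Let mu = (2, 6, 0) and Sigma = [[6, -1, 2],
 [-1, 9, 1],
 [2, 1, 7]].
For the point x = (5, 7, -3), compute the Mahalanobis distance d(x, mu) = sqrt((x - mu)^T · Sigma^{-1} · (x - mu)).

Step 1 — centre the observation: (x - mu) = (3, 1, -3).

Step 2 — invert Sigma (cofactor / det for 3×3, or solve directly):
  Sigma^{-1} = [[0.1908, 0.0277, -0.0585],
 [0.0277, 0.1169, -0.0246],
 [-0.0585, -0.0246, 0.1631]].

Step 3 — form the quadratic (x - mu)^T · Sigma^{-1} · (x - mu):
  Sigma^{-1} · (x - mu) = (0.7754, 0.2738, -0.6892).
  (x - mu)^T · [Sigma^{-1} · (x - mu)] = (3)·(0.7754) + (1)·(0.2738) + (-3)·(-0.6892) = 4.6677.

Step 4 — take square root: d = √(4.6677) ≈ 2.1605.

d(x, mu) = √(4.6677) ≈ 2.1605


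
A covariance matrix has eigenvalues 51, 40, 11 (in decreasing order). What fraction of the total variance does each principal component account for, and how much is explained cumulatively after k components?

Step 1 — total variance = trace(Sigma) = Σ λ_i = 51 + 40 + 11 = 102.

Step 2 — fraction explained by component i = λ_i / Σ λ:
  PC1: 51/102 = 0.5
  PC2: 40/102 = 0.3922
  PC3: 11/102 = 0.1078

Step 3 — cumulative fraction after k components = (λ_1 + ... + λ_k) / Σ λ:
  k = 1: 51/102 = 0.5
  k = 2: (51 + 40)/102 = 91/102 = 0.8922
  k = 3: (51 + 40 + 11)/102 = 102/102 = 1

Summary (fraction, with percent):

explained: PC1 0.5 (50%), PC2 0.3922 (39.22%), PC3 0.1078 (10.78%);  cumulative: 0.5, 0.8922, 1


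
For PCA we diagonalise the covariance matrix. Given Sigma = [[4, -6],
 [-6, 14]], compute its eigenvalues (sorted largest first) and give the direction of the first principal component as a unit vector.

Step 1 — characteristic polynomial of 2×2 Sigma:
  det(Sigma - λI) = λ² - trace · λ + det = 0.
  trace = 4 + 14 = 18, det = 4·14 - (-6)² = 20.
Step 2 — discriminant:
  Δ = trace² - 4·det = 324 - 80 = 244.
Step 3 — eigenvalues:
  λ = (trace ± √Δ)/2 = (18 ± 15.6205)/2,
  λ_1 = 16.8102,  λ_2 = 1.1898.

Step 4 — unit eigenvector for λ_1: solve (Sigma - λ_1 I)v = 0. First row:
  (4 - 16.8102)·v_x + (-6)·v_y = 0, i.e. (-12.8102)·v_x + (-6)·v_y = 0,
  so v ∝ (b, λ_1 - a) = (-6, 12.8102); multiply by -1 so the first entry is positive: u = (6, -12.8102).
  ||u|| = √((6)² + (-12.8102)²) = √(200.1025) ≈ 14.1458,
  v_1 = u/||u|| ≈ (0.4242, -0.9056) (||v_1|| = 1).

λ_1 = 16.8102,  λ_2 = 1.1898;  v_1 ≈ (0.4242, -0.9056)


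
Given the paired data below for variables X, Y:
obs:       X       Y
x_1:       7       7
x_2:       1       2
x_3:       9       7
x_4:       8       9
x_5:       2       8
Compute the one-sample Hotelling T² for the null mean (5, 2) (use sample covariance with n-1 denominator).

Step 1 — sample mean vector:
  mean(X) = (7 + 1 + 9 + 8 + 2) / 5 = 27/5 = 5.4
  mean(Y) = (7 + 2 + 7 + 9 + 8) / 5 = 33/5 = 6.6
  x̄ = (5.4, 6.6),  deviation x̄ - mu_0 = (5.4, 6.6) - (5, 2) = (0.4, 4.6).

Step 2 — sample covariance matrix, S[i,j] = (1/(n-1)) · Σ_k (x_{k,i} - mean_i) · (x_{k,j} - mean_j), divisor n-1 = 4:
  S[X,X] = ((1.6)·(1.6) + (-4.4)·(-4.4) + (3.6)·(3.6) + (2.6)·(2.6) + (-3.4)·(-3.4)) / 4 = 53.2/4 = 13.3
  S[X,Y] = ((1.6)·(0.4) + (-4.4)·(-4.6) + (3.6)·(0.4) + (2.6)·(2.4) + (-3.4)·(1.4)) / 4 = 23.8/4 = 5.95
  S[Y,Y] = ((0.4)·(0.4) + (-4.6)·(-4.6) + (0.4)·(0.4) + (2.4)·(2.4) + (1.4)·(1.4)) / 4 = 29.2/4 = 7.3
  S = [[13.3, 5.95],
 [5.95, 7.3]].

Step 3 — invert S. det(S) = 13.3·7.3 - (5.95)² = 61.6875.
  S^{-1} = (1/det) · [[d, -b], [-b, a]] = [[0.1183, -0.0965],
 [-0.0965, 0.2156]].

Step 4 — quadratic form (x̄ - mu_0)^T · S^{-1} · (x̄ - mu_0):
  S^{-1} · (x̄ - mu_0) = (-0.3964, 0.9532),
  (x̄ - mu_0)^T · [...] = (0.4)·(-0.3964) + (4.6)·(0.9532) = 4.2261.

Step 5 — scale by n: T² = 5 · 4.2261 = 21.1307.

T² ≈ 21.1307


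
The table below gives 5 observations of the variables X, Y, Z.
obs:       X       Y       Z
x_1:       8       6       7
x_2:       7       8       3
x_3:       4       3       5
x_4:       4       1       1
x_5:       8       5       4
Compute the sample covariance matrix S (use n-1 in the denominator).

Step 1 — column means:
  mean(X) = (8 + 7 + 4 + 4 + 8) / 5 = 31/5 = 6.2
  mean(Y) = (6 + 8 + 3 + 1 + 5) / 5 = 23/5 = 4.6
  mean(Z) = (7 + 3 + 5 + 1 + 4) / 5 = 20/5 = 4

Step 2 — sample covariance S[i,j] = (1/(n-1)) · Σ_k (x_{k,i} - mean_i) · (x_{k,j} - mean_j), with n-1 = 4.
  S[X,X] = ((1.8)·(1.8) + (0.8)·(0.8) + (-2.2)·(-2.2) + (-2.2)·(-2.2) + (1.8)·(1.8)) / 4 = 16.8/4 = 4.2
  S[X,Y] = ((1.8)·(1.4) + (0.8)·(3.4) + (-2.2)·(-1.6) + (-2.2)·(-3.6) + (1.8)·(0.4)) / 4 = 17.4/4 = 4.35
  S[X,Z] = ((1.8)·(3) + (0.8)·(-1) + (-2.2)·(1) + (-2.2)·(-3) + (1.8)·(0)) / 4 = 9/4 = 2.25
  S[Y,Y] = ((1.4)·(1.4) + (3.4)·(3.4) + (-1.6)·(-1.6) + (-3.6)·(-3.6) + (0.4)·(0.4)) / 4 = 29.2/4 = 7.3
  S[Y,Z] = ((1.4)·(3) + (3.4)·(-1) + (-1.6)·(1) + (-3.6)·(-3) + (0.4)·(0)) / 4 = 10/4 = 2.5
  S[Z,Z] = ((3)·(3) + (-1)·(-1) + (1)·(1) + (-3)·(-3) + (0)·(0)) / 4 = 20/4 = 5

S is symmetric (S[j,i] = S[i,j]). Assembling:

S = [[4.2, 4.35, 2.25],
 [4.35, 7.3, 2.5],
 [2.25, 2.5, 5]]


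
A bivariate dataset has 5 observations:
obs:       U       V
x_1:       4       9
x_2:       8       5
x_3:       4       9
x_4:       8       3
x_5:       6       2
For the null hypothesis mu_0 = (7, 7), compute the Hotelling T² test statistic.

Step 1 — sample mean vector:
  mean(U) = (4 + 8 + 4 + 8 + 6) / 5 = 30/5 = 6
  mean(V) = (9 + 5 + 9 + 3 + 2) / 5 = 28/5 = 5.6
  x̄ = (6, 5.6),  deviation x̄ - mu_0 = (6, 5.6) - (7, 7) = (-1, -1.4).

Step 2 — sample covariance matrix, S[i,j] = (1/(n-1)) · Σ_k (x_{k,i} - mean_i) · (x_{k,j} - mean_j), divisor n-1 = 4:
  S[U,U] = ((-2)·(-2) + (2)·(2) + (-2)·(-2) + (2)·(2) + (0)·(0)) / 4 = 16/4 = 4
  S[U,V] = ((-2)·(3.4) + (2)·(-0.6) + (-2)·(3.4) + (2)·(-2.6) + (0)·(-3.6)) / 4 = -20/4 = -5
  S[V,V] = ((3.4)·(3.4) + (-0.6)·(-0.6) + (3.4)·(3.4) + (-2.6)·(-2.6) + (-3.6)·(-3.6)) / 4 = 43.2/4 = 10.8
  S = [[4, -5],
 [-5, 10.8]].

Step 3 — invert S. det(S) = 4·10.8 - (-5)² = 18.2.
  S^{-1} = (1/det) · [[d, -b], [-b, a]] = [[0.5934, 0.2747],
 [0.2747, 0.2198]].

Step 4 — quadratic form (x̄ - mu_0)^T · S^{-1} · (x̄ - mu_0):
  S^{-1} · (x̄ - mu_0) = (-0.978, -0.5824),
  (x̄ - mu_0)^T · [...] = (-1)·(-0.978) + (-1.4)·(-0.5824) = 1.7934.

Step 5 — scale by n: T² = 5 · 1.7934 = 8.967.

T² ≈ 8.967


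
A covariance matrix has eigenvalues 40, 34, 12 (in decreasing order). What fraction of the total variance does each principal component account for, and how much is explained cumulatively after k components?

Step 1 — total variance = trace(Sigma) = Σ λ_i = 40 + 34 + 12 = 86.

Step 2 — fraction explained by component i = λ_i / Σ λ:
  PC1: 40/86 = 0.4651
  PC2: 34/86 = 0.3953
  PC3: 12/86 = 0.1395

Step 3 — cumulative fraction after k components = (λ_1 + ... + λ_k) / Σ λ:
  k = 1: 40/86 = 0.4651
  k = 2: (40 + 34)/86 = 74/86 = 0.8605
  k = 3: (40 + 34 + 12)/86 = 86/86 = 1

Summary (fraction, with percent):

explained: PC1 0.4651 (46.51%), PC2 0.3953 (39.53%), PC3 0.1395 (13.95%);  cumulative: 0.4651, 0.8605, 1


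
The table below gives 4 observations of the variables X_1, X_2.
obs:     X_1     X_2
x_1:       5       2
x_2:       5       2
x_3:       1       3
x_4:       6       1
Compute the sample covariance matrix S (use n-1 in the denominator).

Step 1 — column means:
  mean(X_1) = (5 + 5 + 1 + 6) / 4 = 17/4 = 4.25
  mean(X_2) = (2 + 2 + 3 + 1) / 4 = 8/4 = 2

Step 2 — sample covariance S[i,j] = (1/(n-1)) · Σ_k (x_{k,i} - mean_i) · (x_{k,j} - mean_j), with n-1 = 3.
  S[X_1,X_1] = ((0.75)·(0.75) + (0.75)·(0.75) + (-3.25)·(-3.25) + (1.75)·(1.75)) / 3 = 14.75/3 = 4.9167
  S[X_1,X_2] = ((0.75)·(0) + (0.75)·(0) + (-3.25)·(1) + (1.75)·(-1)) / 3 = -5/3 = -1.6667
  S[X_2,X_2] = ((0)·(0) + (0)·(0) + (1)·(1) + (-1)·(-1)) / 3 = 2/3 = 0.6667

S is symmetric (S[j,i] = S[i,j]). Assembling:

S = [[4.9167, -1.6667],
 [-1.6667, 0.6667]]


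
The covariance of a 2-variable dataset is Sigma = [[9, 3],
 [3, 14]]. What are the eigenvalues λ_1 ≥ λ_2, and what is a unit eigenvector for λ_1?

Step 1 — characteristic polynomial of 2×2 Sigma:
  det(Sigma - λI) = λ² - trace · λ + det = 0.
  trace = 9 + 14 = 23, det = 9·14 - (3)² = 117.
Step 2 — discriminant:
  Δ = trace² - 4·det = 529 - 468 = 61.
Step 3 — eigenvalues:
  λ = (trace ± √Δ)/2 = (23 ± 7.8102)/2,
  λ_1 = 15.4051,  λ_2 = 7.5949.

Step 4 — unit eigenvector for λ_1: solve (Sigma - λ_1 I)v = 0. First row:
  (9 - 15.4051)·v_x + (3)·v_y = 0, i.e. (-6.4051)·v_x + (3)·v_y = 0,
  so v ∝ (b, λ_1 - a) = (3, 6.4051) = u.
  ||u|| = √((3)² + (6.4051)²) = √(50.0256) ≈ 7.0729,
  v_1 = u/||u|| ≈ (0.4242, 0.9056) (||v_1|| = 1).

λ_1 = 15.4051,  λ_2 = 7.5949;  v_1 ≈ (0.4242, 0.9056)


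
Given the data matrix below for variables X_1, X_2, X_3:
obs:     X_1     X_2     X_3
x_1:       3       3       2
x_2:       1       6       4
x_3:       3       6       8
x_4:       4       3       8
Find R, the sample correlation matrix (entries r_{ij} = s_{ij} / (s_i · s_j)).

Step 1 — column means:
  mean(X_1) = (3 + 1 + 3 + 4) / 4 = 11/4 = 2.75
  mean(X_2) = (3 + 6 + 6 + 3) / 4 = 18/4 = 4.5
  mean(X_3) = (2 + 4 + 8 + 8) / 4 = 22/4 = 5.5

Step 2 — sample variances and covariances s[i,j] = (1/(n-1)) · Σ_k (x_{k,i} - mean_i) · (x_{k,j} - mean_j), with n-1 = 3:
  s[X_1,X_1] = ((0.25)·(0.25) + (-1.75)·(-1.75) + (0.25)·(0.25) + (1.25)·(1.25)) / 3 = 4.75/3 = 1.5833
  s[X_1,X_2] = ((0.25)·(-1.5) + (-1.75)·(1.5) + (0.25)·(1.5) + (1.25)·(-1.5)) / 3 = -4.5/3 = -1.5
  s[X_1,X_3] = ((0.25)·(-3.5) + (-1.75)·(-1.5) + (0.25)·(2.5) + (1.25)·(2.5)) / 3 = 5.5/3 = 1.8333
  s[X_2,X_2] = ((-1.5)·(-1.5) + (1.5)·(1.5) + (1.5)·(1.5) + (-1.5)·(-1.5)) / 3 = 9/3 = 3
  s[X_2,X_3] = ((-1.5)·(-3.5) + (1.5)·(-1.5) + (1.5)·(2.5) + (-1.5)·(2.5)) / 3 = 3/3 = 1
  s[X_3,X_3] = ((-3.5)·(-3.5) + (-1.5)·(-1.5) + (2.5)·(2.5) + (2.5)·(2.5)) / 3 = 27/3 = 9
  Sample standard deviations s_i = √(s[i,i]):
  s(X_1) = √(1.5833) = 1.2583
  s(X_2) = √(3) = 1.7321
  s(X_3) = √(9) = 3

Step 3 — r_{ij} = s_{ij} / (s_i · s_j):
  r[X_1,X_1] = 1 (diagonal).
  r[X_1,X_2] = -1.5 / (1.2583 · 1.7321) = -1.5 / 2.1794 = -0.6882
  r[X_1,X_3] = 1.8333 / (1.2583 · 3) = 1.8333 / 3.7749 = 0.4857
  r[X_2,X_2] = 1 (diagonal).
  r[X_2,X_3] = 1 / (1.7321 · 3) = 1 / 5.1962 = 0.1925
  r[X_3,X_3] = 1 (diagonal).

R is symmetric with unit diagonal. Assembling:

R = [[1, -0.6882, 0.4857],
 [-0.6882, 1, 0.1925],
 [0.4857, 0.1925, 1]]


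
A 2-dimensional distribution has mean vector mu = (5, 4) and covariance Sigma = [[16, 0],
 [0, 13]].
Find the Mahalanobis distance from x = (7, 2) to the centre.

Step 1 — centre the observation: (x - mu) = (2, -2).

Step 2 — invert Sigma. det(Sigma) = 16·13 - (0)² = 208.
  Sigma^{-1} = (1/det) · [[d, -b], [-b, a]] = [[0.0625, 0],
 [0, 0.0769]].

Step 3 — form the quadratic (x - mu)^T · Sigma^{-1} · (x - mu):
  Sigma^{-1} · (x - mu) = (0.125, -0.1538).
  (x - mu)^T · [Sigma^{-1} · (x - mu)] = (2)·(0.125) + (-2)·(-0.1538) = 0.5577.

Step 4 — take square root: d = √(0.5577) ≈ 0.7468.

d(x, mu) = √(0.5577) ≈ 0.7468


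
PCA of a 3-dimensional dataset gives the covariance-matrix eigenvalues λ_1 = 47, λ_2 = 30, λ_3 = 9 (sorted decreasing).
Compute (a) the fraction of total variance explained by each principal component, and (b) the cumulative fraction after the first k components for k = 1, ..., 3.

Step 1 — total variance = trace(Sigma) = Σ λ_i = 47 + 30 + 9 = 86.

Step 2 — fraction explained by component i = λ_i / Σ λ:
  PC1: 47/86 = 0.5465
  PC2: 30/86 = 0.3488
  PC3: 9/86 = 0.1047

Step 3 — cumulative fraction after k components = (λ_1 + ... + λ_k) / Σ λ:
  k = 1: 47/86 = 0.5465
  k = 2: (47 + 30)/86 = 77/86 = 0.8953
  k = 3: (47 + 30 + 9)/86 = 86/86 = 1

Summary (fraction, with percent):

explained: PC1 0.5465 (54.65%), PC2 0.3488 (34.88%), PC3 0.1047 (10.47%);  cumulative: 0.5465, 0.8953, 1


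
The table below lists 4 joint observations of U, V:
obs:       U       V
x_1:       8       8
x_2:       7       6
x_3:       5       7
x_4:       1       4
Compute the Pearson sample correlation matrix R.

Step 1 — column means:
  mean(U) = (8 + 7 + 5 + 1) / 4 = 21/4 = 5.25
  mean(V) = (8 + 6 + 7 + 4) / 4 = 25/4 = 6.25

Step 2 — sample variances and covariances s[i,j] = (1/(n-1)) · Σ_k (x_{k,i} - mean_i) · (x_{k,j} - mean_j), with n-1 = 3:
  s[U,U] = ((2.75)·(2.75) + (1.75)·(1.75) + (-0.25)·(-0.25) + (-4.25)·(-4.25)) / 3 = 28.75/3 = 9.5833
  s[U,V] = ((2.75)·(1.75) + (1.75)·(-0.25) + (-0.25)·(0.75) + (-4.25)·(-2.25)) / 3 = 13.75/3 = 4.5833
  s[V,V] = ((1.75)·(1.75) + (-0.25)·(-0.25) + (0.75)·(0.75) + (-2.25)·(-2.25)) / 3 = 8.75/3 = 2.9167
  Sample standard deviations s_i = √(s[i,i]):
  s(U) = √(9.5833) = 3.0957
  s(V) = √(2.9167) = 1.7078

Step 3 — r_{ij} = s_{ij} / (s_i · s_j):
  r[U,U] = 1 (diagonal).
  r[U,V] = 4.5833 / (3.0957 · 1.7078) = 4.5833 / 5.2869 = 0.8669
  r[V,V] = 1 (diagonal).

R is symmetric with unit diagonal. Assembling:

R = [[1, 0.8669],
 [0.8669, 1]]


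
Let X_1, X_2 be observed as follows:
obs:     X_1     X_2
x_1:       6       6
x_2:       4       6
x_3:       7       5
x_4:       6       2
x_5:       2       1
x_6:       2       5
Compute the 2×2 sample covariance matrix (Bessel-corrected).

Step 1 — column means:
  mean(X_1) = (6 + 4 + 7 + 6 + 2 + 2) / 6 = 27/6 = 4.5
  mean(X_2) = (6 + 6 + 5 + 2 + 1 + 5) / 6 = 25/6 = 4.1667

Step 2 — sample covariance S[i,j] = (1/(n-1)) · Σ_k (x_{k,i} - mean_i) · (x_{k,j} - mean_j), with n-1 = 5.
  S[X_1,X_1] = ((1.5)·(1.5) + (-0.5)·(-0.5) + (2.5)·(2.5) + (1.5)·(1.5) + (-2.5)·(-2.5) + (-2.5)·(-2.5)) / 5 = 23.5/5 = 4.7
  S[X_1,X_2] = ((1.5)·(1.8333) + (-0.5)·(1.8333) + (2.5)·(0.8333) + (1.5)·(-2.1667) + (-2.5)·(-3.1667) + (-2.5)·(0.8333)) / 5 = 6.5/5 = 1.3
  S[X_2,X_2] = ((1.8333)·(1.8333) + (1.8333)·(1.8333) + (0.8333)·(0.8333) + (-2.1667)·(-2.1667) + (-3.1667)·(-3.1667) + (0.8333)·(0.8333)) / 5 = 22.8333/5 = 4.5667

S is symmetric (S[j,i] = S[i,j]). Assembling:

S = [[4.7, 1.3],
 [1.3, 4.5667]]


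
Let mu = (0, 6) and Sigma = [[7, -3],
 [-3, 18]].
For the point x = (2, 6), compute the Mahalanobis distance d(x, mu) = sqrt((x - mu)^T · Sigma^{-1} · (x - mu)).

Step 1 — centre the observation: (x - mu) = (2, 0).

Step 2 — invert Sigma. det(Sigma) = 7·18 - (-3)² = 117.
  Sigma^{-1} = (1/det) · [[d, -b], [-b, a]] = [[0.1538, 0.0256],
 [0.0256, 0.0598]].

Step 3 — form the quadratic (x - mu)^T · Sigma^{-1} · (x - mu):
  Sigma^{-1} · (x - mu) = (0.3077, 0.0513).
  (x - mu)^T · [Sigma^{-1} · (x - mu)] = (2)·(0.3077) + (0)·(0.0513) = 0.6154.

Step 4 — take square root: d = √(0.6154) ≈ 0.7845.

d(x, mu) = √(0.6154) ≈ 0.7845


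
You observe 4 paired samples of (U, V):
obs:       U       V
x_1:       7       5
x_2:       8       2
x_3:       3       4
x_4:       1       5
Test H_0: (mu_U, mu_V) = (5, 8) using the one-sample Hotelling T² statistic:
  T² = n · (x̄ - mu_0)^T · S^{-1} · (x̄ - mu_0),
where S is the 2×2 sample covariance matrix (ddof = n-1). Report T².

Step 1 — sample mean vector:
  mean(U) = (7 + 8 + 3 + 1) / 4 = 19/4 = 4.75
  mean(V) = (5 + 2 + 4 + 5) / 4 = 16/4 = 4
  x̄ = (4.75, 4),  deviation x̄ - mu_0 = (4.75, 4) - (5, 8) = (-0.25, -4).

Step 2 — sample covariance matrix, S[i,j] = (1/(n-1)) · Σ_k (x_{k,i} - mean_i) · (x_{k,j} - mean_j), divisor n-1 = 3:
  S[U,U] = ((2.25)·(2.25) + (3.25)·(3.25) + (-1.75)·(-1.75) + (-3.75)·(-3.75)) / 3 = 32.75/3 = 10.9167
  S[U,V] = ((2.25)·(1) + (3.25)·(-2) + (-1.75)·(0) + (-3.75)·(1)) / 3 = -8/3 = -2.6667
  S[V,V] = ((1)·(1) + (-2)·(-2) + (0)·(0) + (1)·(1)) / 3 = 6/3 = 2
  S = [[10.9167, -2.6667],
 [-2.6667, 2]].

Step 3 — invert S. det(S) = 10.9167·2 - (-2.6667)² = 14.7222.
  S^{-1} = (1/det) · [[d, -b], [-b, a]] = [[0.1358, 0.1811],
 [0.1811, 0.7415]].

Step 4 — quadratic form (x̄ - mu_0)^T · S^{-1} · (x̄ - mu_0):
  S^{-1} · (x̄ - mu_0) = (-0.7585, -3.0113),
  (x̄ - mu_0)^T · [...] = (-0.25)·(-0.7585) + (-4)·(-3.0113) = 12.2349.

Step 5 — scale by n: T² = 4 · 12.2349 = 48.9396.

T² ≈ 48.9396


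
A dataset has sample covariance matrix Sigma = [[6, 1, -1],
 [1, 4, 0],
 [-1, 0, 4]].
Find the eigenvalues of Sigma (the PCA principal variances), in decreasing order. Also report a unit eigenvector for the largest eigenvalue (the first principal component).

Step 1 — characteristic polynomial p(λ) = det(λI - Sigma) = λ³ - tr·λ² + c_1·λ - det, where tr = trace, c_1 = sum of the principal 2×2 minors, det = det(Sigma):
  tr = 6 + 4 + 4 = 14,
  c_1 = (6·4 - (1)²) + (6·4 - (-1)²) + (4·4 - (0)²) = 23 + 23 + 16 = 62,
  det = 6·(4·4 - (0)²) - (1)·((1)·4 - (0)·(-1)) + (-1)·((1)·(0) - 4·(-1)) = 6·(16) - (1)·(4) + (-1)·(4) = 88.
  So p(λ) = λ³ - 14λ² + 62λ - 88.
Step 2 — look for an integer root (rational root theorem: any rational root is an integer divisor of 88). Testing λ = 4:
  p(4) = 64 - 224 + 248 - 88 = 0  ✓
  Dividing out (λ - 4): p(λ) = (λ - 4)(λ² - 10λ + 22).
Step 3 — remaining eigenvalues from the quadratic λ² - 10λ + 22 = 0:
  Δ = 10² - 4·22 = 100 - 88 = 12,  λ = (10 ± √12)/2 = (10 ± 3.4641)/2 ≈ 6.7321 or 3.2679.
  Sorted: λ_1 = 6.7321,  λ_2 = 4,  λ_3 = 3.2679  (check: sum = 14 = tr ✓).

Step 4 — unit eigenvector for λ_1 ≈ 6.7321: v spans the null space of (Sigma - λ_1 I), whose rows are
  r_1 = (-0.7321, 1, -1),  r_2 = (1, -2.7321, 0),  r_3 = (-1, 0, -2.7321).
  v is orthogonal to every row, so take v ∝ r_1 × r_2 = ((1)·(0) - (-1)·(-2.7321), (-1)·(1) - (-0.7321)·(0), (-0.7321)·(-2.7321) - (1)·(1)) ≈ (-2.7321, -1, 1).
  Rescale (multiply by -1 so the first nonzero entry is positive): u = (2.7321, 1, -1).
  ||u|| = √((2.7321)² + (1)² + (-1)²) = √(9.4641) ≈ 3.0764,  v_1 = u/||u|| ≈ (0.8881, 0.3251, -0.3251) (||v_1|| = 1).

λ_1 = 6.7321,  λ_2 = 4,  λ_3 = 3.2679;  v_1 ≈ (0.8881, 0.3251, -0.3251)


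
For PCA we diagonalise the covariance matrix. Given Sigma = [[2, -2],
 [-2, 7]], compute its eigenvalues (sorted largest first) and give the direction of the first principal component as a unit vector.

Step 1 — characteristic polynomial of 2×2 Sigma:
  det(Sigma - λI) = λ² - trace · λ + det = 0.
  trace = 2 + 7 = 9, det = 2·7 - (-2)² = 10.
Step 2 — discriminant:
  Δ = trace² - 4·det = 81 - 40 = 41.
Step 3 — eigenvalues:
  λ = (trace ± √Δ)/2 = (9 ± 6.4031)/2,
  λ_1 = 7.7016,  λ_2 = 1.2984.

Step 4 — unit eigenvector for λ_1: solve (Sigma - λ_1 I)v = 0. First row:
  (2 - 7.7016)·v_x + (-2)·v_y = 0, i.e. (-5.7016)·v_x + (-2)·v_y = 0,
  so v ∝ (b, λ_1 - a) = (-2, 5.7016); multiply by -1 so the first entry is positive: u = (2, -5.7016).
  ||u|| = √((2)² + (-5.7016)²) = √(36.5078) ≈ 6.0422,
  v_1 = u/||u|| ≈ (0.331, -0.9436) (||v_1|| = 1).

λ_1 = 7.7016,  λ_2 = 1.2984;  v_1 ≈ (0.331, -0.9436)


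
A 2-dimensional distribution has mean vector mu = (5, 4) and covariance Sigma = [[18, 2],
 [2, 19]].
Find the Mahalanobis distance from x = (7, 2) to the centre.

Step 1 — centre the observation: (x - mu) = (2, -2).

Step 2 — invert Sigma. det(Sigma) = 18·19 - (2)² = 338.
  Sigma^{-1} = (1/det) · [[d, -b], [-b, a]] = [[0.0562, -0.0059],
 [-0.0059, 0.0533]].

Step 3 — form the quadratic (x - mu)^T · Sigma^{-1} · (x - mu):
  Sigma^{-1} · (x - mu) = (0.1243, -0.1183).
  (x - mu)^T · [Sigma^{-1} · (x - mu)] = (2)·(0.1243) + (-2)·(-0.1183) = 0.4852.

Step 4 — take square root: d = √(0.4852) ≈ 0.6966.

d(x, mu) = √(0.4852) ≈ 0.6966


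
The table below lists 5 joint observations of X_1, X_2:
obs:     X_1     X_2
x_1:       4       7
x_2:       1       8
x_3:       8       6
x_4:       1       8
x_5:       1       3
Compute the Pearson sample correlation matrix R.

Step 1 — column means:
  mean(X_1) = (4 + 1 + 8 + 1 + 1) / 5 = 15/5 = 3
  mean(X_2) = (7 + 8 + 6 + 8 + 3) / 5 = 32/5 = 6.4

Step 2 — sample variances and covariances s[i,j] = (1/(n-1)) · Σ_k (x_{k,i} - mean_i) · (x_{k,j} - mean_j), with n-1 = 4:
  s[X_1,X_1] = ((1)·(1) + (-2)·(-2) + (5)·(5) + (-2)·(-2) + (-2)·(-2)) / 4 = 38/4 = 9.5
  s[X_1,X_2] = ((1)·(0.6) + (-2)·(1.6) + (5)·(-0.4) + (-2)·(1.6) + (-2)·(-3.4)) / 4 = -1/4 = -0.25
  s[X_2,X_2] = ((0.6)·(0.6) + (1.6)·(1.6) + (-0.4)·(-0.4) + (1.6)·(1.6) + (-3.4)·(-3.4)) / 4 = 17.2/4 = 4.3
  Sample standard deviations s_i = √(s[i,i]):
  s(X_1) = √(9.5) = 3.0822
  s(X_2) = √(4.3) = 2.0736

Step 3 — r_{ij} = s_{ij} / (s_i · s_j):
  r[X_1,X_1] = 1 (diagonal).
  r[X_1,X_2] = -0.25 / (3.0822 · 2.0736) = -0.25 / 6.3914 = -0.0391
  r[X_2,X_2] = 1 (diagonal).

R is symmetric with unit diagonal. Assembling:

R = [[1, -0.0391],
 [-0.0391, 1]]


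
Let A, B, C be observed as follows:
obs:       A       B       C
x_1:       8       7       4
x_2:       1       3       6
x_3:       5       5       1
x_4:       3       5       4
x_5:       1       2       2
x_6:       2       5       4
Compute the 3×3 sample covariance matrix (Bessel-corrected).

Step 1 — column means:
  mean(A) = (8 + 1 + 5 + 3 + 1 + 2) / 6 = 20/6 = 3.3333
  mean(B) = (7 + 3 + 5 + 5 + 2 + 5) / 6 = 27/6 = 4.5
  mean(C) = (4 + 6 + 1 + 4 + 2 + 4) / 6 = 21/6 = 3.5

Step 2 — sample covariance S[i,j] = (1/(n-1)) · Σ_k (x_{k,i} - mean_i) · (x_{k,j} - mean_j), with n-1 = 5.
  S[A,A] = ((4.6667)·(4.6667) + (-2.3333)·(-2.3333) + (1.6667)·(1.6667) + (-0.3333)·(-0.3333) + (-2.3333)·(-2.3333) + (-1.3333)·(-1.3333)) / 5 = 37.3333/5 = 7.4667
  S[A,B] = ((4.6667)·(2.5) + (-2.3333)·(-1.5) + (1.6667)·(0.5) + (-0.3333)·(0.5) + (-2.3333)·(-2.5) + (-1.3333)·(0.5)) / 5 = 21/5 = 4.2
  S[A,C] = ((4.6667)·(0.5) + (-2.3333)·(2.5) + (1.6667)·(-2.5) + (-0.3333)·(0.5) + (-2.3333)·(-1.5) + (-1.3333)·(0.5)) / 5 = -5/5 = -1
  S[B,B] = ((2.5)·(2.5) + (-1.5)·(-1.5) + (0.5)·(0.5) + (0.5)·(0.5) + (-2.5)·(-2.5) + (0.5)·(0.5)) / 5 = 15.5/5 = 3.1
  S[B,C] = ((2.5)·(0.5) + (-1.5)·(2.5) + (0.5)·(-2.5) + (0.5)·(0.5) + (-2.5)·(-1.5) + (0.5)·(0.5)) / 5 = 0.5/5 = 0.1
  S[C,C] = ((0.5)·(0.5) + (2.5)·(2.5) + (-2.5)·(-2.5) + (0.5)·(0.5) + (-1.5)·(-1.5) + (0.5)·(0.5)) / 5 = 15.5/5 = 3.1

S is symmetric (S[j,i] = S[i,j]). Assembling:

S = [[7.4667, 4.2, -1],
 [4.2, 3.1, 0.1],
 [-1, 0.1, 3.1]]


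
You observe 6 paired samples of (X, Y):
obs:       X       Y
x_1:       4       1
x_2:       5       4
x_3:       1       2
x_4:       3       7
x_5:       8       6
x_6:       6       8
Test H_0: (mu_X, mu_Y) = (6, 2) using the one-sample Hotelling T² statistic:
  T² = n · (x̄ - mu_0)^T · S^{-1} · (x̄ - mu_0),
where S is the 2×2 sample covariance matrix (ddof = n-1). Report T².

Step 1 — sample mean vector:
  mean(X) = (4 + 5 + 1 + 3 + 8 + 6) / 6 = 27/6 = 4.5
  mean(Y) = (1 + 4 + 2 + 7 + 6 + 8) / 6 = 28/6 = 4.6667
  x̄ = (4.5, 4.6667),  deviation x̄ - mu_0 = (4.5, 4.6667) - (6, 2) = (-1.5, 2.6667).

Step 2 — sample covariance matrix, S[i,j] = (1/(n-1)) · Σ_k (x_{k,i} - mean_i) · (x_{k,j} - mean_j), divisor n-1 = 5:
  S[X,X] = ((-0.5)·(-0.5) + (0.5)·(0.5) + (-3.5)·(-3.5) + (-1.5)·(-1.5) + (3.5)·(3.5) + (1.5)·(1.5)) / 5 = 29.5/5 = 5.9
  S[X,Y] = ((-0.5)·(-3.6667) + (0.5)·(-0.6667) + (-3.5)·(-2.6667) + (-1.5)·(2.3333) + (3.5)·(1.3333) + (1.5)·(3.3333)) / 5 = 17/5 = 3.4
  S[Y,Y] = ((-3.6667)·(-3.6667) + (-0.6667)·(-0.6667) + (-2.6667)·(-2.6667) + (2.3333)·(2.3333) + (1.3333)·(1.3333) + (3.3333)·(3.3333)) / 5 = 39.3333/5 = 7.8667
  S = [[5.9, 3.4],
 [3.4, 7.8667]].

Step 3 — invert S. det(S) = 5.9·7.8667 - (3.4)² = 34.8533.
  S^{-1} = (1/det) · [[d, -b], [-b, a]] = [[0.2257, -0.0976],
 [-0.0976, 0.1693]].

Step 4 — quadratic form (x̄ - mu_0)^T · S^{-1} · (x̄ - mu_0):
  S^{-1} · (x̄ - mu_0) = (-0.5987, 0.5977),
  (x̄ - mu_0)^T · [...] = (-1.5)·(-0.5987) + (2.6667)·(0.5977) = 2.492.

Step 5 — scale by n: T² = 6 · 2.492 = 14.9522.

T² ≈ 14.9522


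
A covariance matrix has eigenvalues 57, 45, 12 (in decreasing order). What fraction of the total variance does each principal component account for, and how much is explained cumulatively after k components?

Step 1 — total variance = trace(Sigma) = Σ λ_i = 57 + 45 + 12 = 114.

Step 2 — fraction explained by component i = λ_i / Σ λ:
  PC1: 57/114 = 0.5
  PC2: 45/114 = 0.3947
  PC3: 12/114 = 0.1053

Step 3 — cumulative fraction after k components = (λ_1 + ... + λ_k) / Σ λ:
  k = 1: 57/114 = 0.5
  k = 2: (57 + 45)/114 = 102/114 = 0.8947
  k = 3: (57 + 45 + 12)/114 = 114/114 = 1

Summary (fraction, with percent):

explained: PC1 0.5 (50%), PC2 0.3947 (39.47%), PC3 0.1053 (10.53%);  cumulative: 0.5, 0.8947, 1


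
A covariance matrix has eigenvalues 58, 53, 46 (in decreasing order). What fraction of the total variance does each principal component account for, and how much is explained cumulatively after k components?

Step 1 — total variance = trace(Sigma) = Σ λ_i = 58 + 53 + 46 = 157.

Step 2 — fraction explained by component i = λ_i / Σ λ:
  PC1: 58/157 = 0.3694
  PC2: 53/157 = 0.3376
  PC3: 46/157 = 0.293

Step 3 — cumulative fraction after k components = (λ_1 + ... + λ_k) / Σ λ:
  k = 1: 58/157 = 0.3694
  k = 2: (58 + 53)/157 = 111/157 = 0.707
  k = 3: (58 + 53 + 46)/157 = 157/157 = 1

Summary (fraction, with percent):

explained: PC1 0.3694 (36.94%), PC2 0.3376 (33.76%), PC3 0.293 (29.3%);  cumulative: 0.3694, 0.707, 1


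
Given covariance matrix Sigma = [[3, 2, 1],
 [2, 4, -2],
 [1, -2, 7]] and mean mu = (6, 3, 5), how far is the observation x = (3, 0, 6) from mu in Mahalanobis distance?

Step 1 — centre the observation: (x - mu) = (-3, -3, 1).

Step 2 — invert Sigma (cofactor / det for 3×3, or solve directly):
  Sigma^{-1} = [[0.75, -0.5, -0.25],
 [-0.5, 0.625, 0.25],
 [-0.25, 0.25, 0.25]].

Step 3 — form the quadratic (x - mu)^T · Sigma^{-1} · (x - mu):
  Sigma^{-1} · (x - mu) = (-1, -0.125, 0.25).
  (x - mu)^T · [Sigma^{-1} · (x - mu)] = (-3)·(-1) + (-3)·(-0.125) + (1)·(0.25) = 3.625.

Step 4 — take square root: d = √(3.625) ≈ 1.9039.

d(x, mu) = √(3.625) ≈ 1.9039


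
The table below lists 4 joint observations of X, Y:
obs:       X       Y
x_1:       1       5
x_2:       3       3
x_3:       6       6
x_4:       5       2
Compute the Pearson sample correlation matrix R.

Step 1 — column means:
  mean(X) = (1 + 3 + 6 + 5) / 4 = 15/4 = 3.75
  mean(Y) = (5 + 3 + 6 + 2) / 4 = 16/4 = 4

Step 2 — sample variances and covariances s[i,j] = (1/(n-1)) · Σ_k (x_{k,i} - mean_i) · (x_{k,j} - mean_j), with n-1 = 3:
  s[X,X] = ((-2.75)·(-2.75) + (-0.75)·(-0.75) + (2.25)·(2.25) + (1.25)·(1.25)) / 3 = 14.75/3 = 4.9167
  s[X,Y] = ((-2.75)·(1) + (-0.75)·(-1) + (2.25)·(2) + (1.25)·(-2)) / 3 = 0/3 = 0
  s[Y,Y] = ((1)·(1) + (-1)·(-1) + (2)·(2) + (-2)·(-2)) / 3 = 10/3 = 3.3333
  Sample standard deviations s_i = √(s[i,i]):
  s(X) = √(4.9167) = 2.2174
  s(Y) = √(3.3333) = 1.8257

Step 3 — r_{ij} = s_{ij} / (s_i · s_j):
  r[X,X] = 1 (diagonal).
  r[X,Y] = 0 / (2.2174 · 1.8257) = 0 / 4.0483 = 0
  r[Y,Y] = 1 (diagonal).

R is symmetric with unit diagonal. Assembling:

R = [[1, 0],
 [0, 1]]


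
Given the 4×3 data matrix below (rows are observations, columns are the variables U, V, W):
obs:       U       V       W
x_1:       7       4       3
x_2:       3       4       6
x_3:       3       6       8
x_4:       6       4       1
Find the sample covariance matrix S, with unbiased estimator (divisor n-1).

Step 1 — column means:
  mean(U) = (7 + 3 + 3 + 6) / 4 = 19/4 = 4.75
  mean(V) = (4 + 4 + 6 + 4) / 4 = 18/4 = 4.5
  mean(W) = (3 + 6 + 8 + 1) / 4 = 18/4 = 4.5

Step 2 — sample covariance S[i,j] = (1/(n-1)) · Σ_k (x_{k,i} - mean_i) · (x_{k,j} - mean_j), with n-1 = 3.
  S[U,U] = ((2.25)·(2.25) + (-1.75)·(-1.75) + (-1.75)·(-1.75) + (1.25)·(1.25)) / 3 = 12.75/3 = 4.25
  S[U,V] = ((2.25)·(-0.5) + (-1.75)·(-0.5) + (-1.75)·(1.5) + (1.25)·(-0.5)) / 3 = -3.5/3 = -1.1667
  S[U,W] = ((2.25)·(-1.5) + (-1.75)·(1.5) + (-1.75)·(3.5) + (1.25)·(-3.5)) / 3 = -16.5/3 = -5.5
  S[V,V] = ((-0.5)·(-0.5) + (-0.5)·(-0.5) + (1.5)·(1.5) + (-0.5)·(-0.5)) / 3 = 3/3 = 1
  S[V,W] = ((-0.5)·(-1.5) + (-0.5)·(1.5) + (1.5)·(3.5) + (-0.5)·(-3.5)) / 3 = 7/3 = 2.3333
  S[W,W] = ((-1.5)·(-1.5) + (1.5)·(1.5) + (3.5)·(3.5) + (-3.5)·(-3.5)) / 3 = 29/3 = 9.6667

S is symmetric (S[j,i] = S[i,j]). Assembling:

S = [[4.25, -1.1667, -5.5],
 [-1.1667, 1, 2.3333],
 [-5.5, 2.3333, 9.6667]]


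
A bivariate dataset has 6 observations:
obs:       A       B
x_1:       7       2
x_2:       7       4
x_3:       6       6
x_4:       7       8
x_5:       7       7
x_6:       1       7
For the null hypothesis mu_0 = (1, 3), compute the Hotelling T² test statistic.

Step 1 — sample mean vector:
  mean(A) = (7 + 7 + 6 + 7 + 7 + 1) / 6 = 35/6 = 5.8333
  mean(B) = (2 + 4 + 6 + 8 + 7 + 7) / 6 = 34/6 = 5.6667
  x̄ = (5.8333, 5.6667),  deviation x̄ - mu_0 = (5.8333, 5.6667) - (1, 3) = (4.8333, 2.6667).

Step 2 — sample covariance matrix, S[i,j] = (1/(n-1)) · Σ_k (x_{k,i} - mean_i) · (x_{k,j} - mean_j), divisor n-1 = 5:
  S[A,A] = ((1.1667)·(1.1667) + (1.1667)·(1.1667) + (0.1667)·(0.1667) + (1.1667)·(1.1667) + (1.1667)·(1.1667) + (-4.8333)·(-4.8333)) / 5 = 28.8333/5 = 5.7667
  S[A,B] = ((1.1667)·(-3.6667) + (1.1667)·(-1.6667) + (0.1667)·(0.3333) + (1.1667)·(2.3333) + (1.1667)·(1.3333) + (-4.8333)·(1.3333)) / 5 = -8.3333/5 = -1.6667
  S[B,B] = ((-3.6667)·(-3.6667) + (-1.6667)·(-1.6667) + (0.3333)·(0.3333) + (2.3333)·(2.3333) + (1.3333)·(1.3333) + (1.3333)·(1.3333)) / 5 = 25.3333/5 = 5.0667
  S = [[5.7667, -1.6667],
 [-1.6667, 5.0667]].

Step 3 — invert S. det(S) = 5.7667·5.0667 - (-1.6667)² = 26.44.
  S^{-1} = (1/det) · [[d, -b], [-b, a]] = [[0.1916, 0.063],
 [0.063, 0.2181]].

Step 4 — quadratic form (x̄ - mu_0)^T · S^{-1} · (x̄ - mu_0):
  S^{-1} · (x̄ - mu_0) = (1.0943, 0.8863),
  (x̄ - mu_0)^T · [...] = (4.8333)·(1.0943) + (2.6667)·(0.8863) = 7.6525.

Step 5 — scale by n: T² = 6 · 7.6525 = 45.9153.

T² ≈ 45.9153


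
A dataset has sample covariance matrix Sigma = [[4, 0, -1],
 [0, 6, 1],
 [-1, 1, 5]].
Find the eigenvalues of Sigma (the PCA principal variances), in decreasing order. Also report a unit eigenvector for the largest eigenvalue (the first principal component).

Step 1 — characteristic polynomial p(λ) = det(λI - Sigma) = λ³ - tr·λ² + c_1·λ - det, where tr = trace, c_1 = sum of the principal 2×2 minors, det = det(Sigma):
  tr = 4 + 6 + 5 = 15,
  c_1 = (4·6 - (0)²) + (4·5 - (-1)²) + (6·5 - (1)²) = 24 + 19 + 29 = 72,
  det = 4·(6·5 - (1)²) - (0)·((0)·5 - (1)·(-1)) + (-1)·((0)·(1) - 6·(-1)) = 4·(29) - (0)·(1) + (-1)·(6) = 110.
  So p(λ) = λ³ - 15λ² + 72λ - 110.
Step 2 — look for an integer root (rational root theorem: any rational root is an integer divisor of 110). Testing λ = 5:
  p(5) = 125 - 375 + 360 - 110 = 0  ✓
  Dividing out (λ - 5): p(λ) = (λ - 5)(λ² - 10λ + 22).
Step 3 — remaining eigenvalues from the quadratic λ² - 10λ + 22 = 0:
  Δ = 10² - 4·22 = 100 - 88 = 12,  λ = (10 ± √12)/2 = (10 ± 3.4641)/2 ≈ 6.7321 or 3.2679.
  Sorted: λ_1 = 6.7321,  λ_2 = 5,  λ_3 = 3.2679  (check: sum = 15 = tr ✓).

Step 4 — unit eigenvector for λ_1 ≈ 6.7321: v spans the null space of (Sigma - λ_1 I), whose rows are
  r_1 = (-2.7321, 0, -1),  r_2 = (0, -0.7321, 1),  r_3 = (-1, 1, -1.7321).
  v is orthogonal to every row, so take v ∝ r_1 × r_2 = ((0)·(1) - (-1)·(-0.7321), (-1)·(0) - (-2.7321)·(1), (-2.7321)·(-0.7321) - (0)·(0)) ≈ (-0.7321, 2.7321, 2).
  Rescale (multiply by -1 so the first nonzero entry is positive): u = (0.7321, -2.7321, -2).
  ||u|| = √((0.7321)² + (-2.7321)² + (-2)²) = √(12) ≈ 3.4641,  v_1 = u/||u|| ≈ (0.2113, -0.7887, -0.5774) (||v_1|| = 1).

λ_1 = 6.7321,  λ_2 = 5,  λ_3 = 3.2679;  v_1 ≈ (0.2113, -0.7887, -0.5774)
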